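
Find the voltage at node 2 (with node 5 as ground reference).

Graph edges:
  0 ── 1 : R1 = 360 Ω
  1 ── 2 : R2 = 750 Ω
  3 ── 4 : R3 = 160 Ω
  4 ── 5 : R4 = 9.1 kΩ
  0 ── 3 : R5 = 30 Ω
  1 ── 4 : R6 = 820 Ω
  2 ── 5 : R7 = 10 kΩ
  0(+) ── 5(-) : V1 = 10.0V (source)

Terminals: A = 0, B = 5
Nodal analysis, taking node 5 as the 0 V reference.
Source V1 fixes V_0 = 10 V.
KCL at each unknown node (sum of currents leaving = 0; resistances in Ω):
  Node 1: (V_1 - 10)/360 + (V_1 - V_2)/750 + (V_1 - V_4)/820 = 0
  Node 2: (V_2 - V_1)/750 + (V_2 - 0)/10000 = 0
  Node 3: (V_3 - V_4)/160 + (V_3 - 10)/30 = 0
  Node 4: (V_4 - V_3)/160 + (V_4 - 0)/9100 + (V_4 - V_1)/820 = 0
Collecting terms (coefficients in siemens):
  0.005331·V_1 - 0.001333·V_2 - 0.00122·V_4 = 0.02778
  0.001433·V_2 - 0.001333·V_1 = 0
  0.03958·V_3 - 0.00625·V_4 = 0.3333
  0.007579·V_4 - 0.00122·V_1 - 0.00625·V_3 = 0
Solving these 4 simultaneous equations (Gaussian elimination) gives:
  V_1 = 9.707 V, V_2 = 9.029 V, V_3 = 9.965 V, V_4 = 9.779 V
The requested potential is V_2 = 9.029 V.

Final answer: V_2 = 9.029 V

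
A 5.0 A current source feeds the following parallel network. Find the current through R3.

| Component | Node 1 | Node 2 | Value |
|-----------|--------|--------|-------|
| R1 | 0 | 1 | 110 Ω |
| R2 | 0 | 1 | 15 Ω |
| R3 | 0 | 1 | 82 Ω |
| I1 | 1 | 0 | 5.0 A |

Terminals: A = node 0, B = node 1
All resistors sit directly between nodes 0 and 1, so they are in parallel and share one voltage V; the full source current 5 A splits among them.
1/R_par = 1/110 + 1/15 + 1/82 = 0.08795 S  =>  R_par = 11.37 Ω
V = I × R_par = 5 × 11.37 = 56.85 V
I_R3 = V/R3 = 56.85/82 = 0.6933 A

Final answer: 0.6933 A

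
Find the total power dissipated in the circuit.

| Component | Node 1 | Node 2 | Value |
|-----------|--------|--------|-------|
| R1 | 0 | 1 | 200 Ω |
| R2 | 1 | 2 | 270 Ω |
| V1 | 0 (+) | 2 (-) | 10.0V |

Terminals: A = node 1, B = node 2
Nodal analysis, taking node 2 as the 0 V reference.
Source V1 fixes V_0 = 10 V.
KCL at each unknown node (sum of currents leaving = 0; resistances in Ω):
  Node 1: (V_1 - 10)/200 + (V_1 - 0)/270 = 0
Collecting terms: 0.008704 × V_1 = 0.05  =>  V_1 = 5.745 V
Power in each resistor, P = (ΔV)²/R:
  P_R1 = (10 - 5.745)²/200 = 0.09054 W
  P_R2 = (5.745 - 0)²/270 = 0.1222 W
P_total = P_R1 + P_R2 = 0.2128 W

Final answer: 0.2128 W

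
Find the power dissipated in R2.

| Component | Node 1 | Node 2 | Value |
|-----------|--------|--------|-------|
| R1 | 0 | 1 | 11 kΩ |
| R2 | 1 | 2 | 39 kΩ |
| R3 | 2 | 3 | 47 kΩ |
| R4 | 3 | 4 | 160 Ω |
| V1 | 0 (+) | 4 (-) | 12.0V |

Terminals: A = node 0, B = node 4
Nodal analysis, taking node 4 as the 0 V reference.
Source V1 fixes V_0 = 12 V.
KCL at each unknown node (sum of currents leaving = 0; resistances in Ω):
  Node 1: (V_1 - 12)/11000 + (V_1 - V_2)/39000 = 0
  Node 2: (V_2 - V_1)/39000 + (V_2 - V_3)/47000 = 0
  Node 3: (V_3 - V_2)/47000 + (V_3 - 0)/160 = 0
Collecting terms (coefficients in siemens):
  0.0001166·V_1 - 0.00002564·V_2 = 0.001091
  0.00004692·V_2 - 0.00002564·V_1 - 0.00002128·V_3 = 0
  0.006271·V_3 - 0.00002128·V_2 = 0
Solving these 3 simultaneous equations (Gaussian elimination) gives:
  V_1 = 10.64 V, V_2 = 5.825 V, V_3 = 0.01976 V
I_R2 = (V_1 - V_2)/R2 = (10.64 - 5.825)/39000 = 0.0001235 A
P_R2 = I_R2² × R2 = (0.0001235)² × 39000 = 0.0005949 W

Final answer: 0.0005949 W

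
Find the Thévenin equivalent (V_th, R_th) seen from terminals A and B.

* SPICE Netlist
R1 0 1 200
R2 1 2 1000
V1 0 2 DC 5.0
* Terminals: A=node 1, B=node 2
Step 1 — V_th is the open-circuit voltage V_A - V_B (nothing connected across the terminals).
Nodal analysis, taking node 2 as the 0 V reference.
Source V1 fixes V_0 = 5 V.
KCL at each unknown node (sum of currents leaving = 0; resistances in Ω):
  Node 1: (V_1 - 5)/200 + (V_1 - 0)/1000 = 0
Collecting terms: 0.006 × V_1 = 0.025  =>  V_1 = 4.167 V
V_th = V_1 - V_2 = 4.167 - 0 = 4.167 V
Step 2 — R_th: zero the source — replace V1 by a short circuit (node 2 merges into node 0) — and find the resistance seen between A (node 1) and B (node 0).
Reduce the network between node 1 (A) and node 0 (B) by series/parallel combination:
  Rp1 = R1 ‖ R2 (parallel, both between nodes 0 and 1) = 1/(1/200 + 1/1000) = 166.7 Ω
R_th = 166.7 Ω

Final answer: V_th = 4.167 V, R_th = 166.7 Ω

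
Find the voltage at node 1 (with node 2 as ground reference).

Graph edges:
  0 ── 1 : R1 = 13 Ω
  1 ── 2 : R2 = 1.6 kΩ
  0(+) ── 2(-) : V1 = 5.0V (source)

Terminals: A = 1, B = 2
Nodal analysis, taking node 2 as the 0 V reference.
Source V1 fixes V_0 = 5 V.
KCL at each unknown node (sum of currents leaving = 0; resistances in Ω):
  Node 1: (V_1 - 5)/13 + (V_1 - 0)/1600 = 0
Collecting terms: 0.07755 × V_1 = 0.3846  =>  V_1 = 4.96 V
The requested potential is V_1 = 4.96 V.

Final answer: V_1 = 4.96 V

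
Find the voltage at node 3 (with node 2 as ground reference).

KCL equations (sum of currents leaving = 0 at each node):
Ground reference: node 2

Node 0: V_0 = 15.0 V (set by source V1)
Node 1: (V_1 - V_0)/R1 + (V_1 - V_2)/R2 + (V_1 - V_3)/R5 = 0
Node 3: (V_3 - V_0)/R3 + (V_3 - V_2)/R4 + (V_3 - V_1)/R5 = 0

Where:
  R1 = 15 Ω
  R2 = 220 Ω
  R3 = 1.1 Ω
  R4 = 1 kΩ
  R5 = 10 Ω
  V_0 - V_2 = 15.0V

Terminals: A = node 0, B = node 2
Nodal analysis, taking node 2 as the 0 V reference.
Source V1 fixes V_0 = 15 V.
KCL at each unknown node (sum of currents leaving = 0; resistances in Ω):
  Node 1: (V_1 - 15)/15 + (V_1 - 0)/220 + (V_1 - V_3)/10 = 0
  Node 3: (V_3 - 15)/1.1 + (V_3 - 0)/1000 + (V_3 - V_1)/10 = 0
Collecting terms (coefficients in siemens):
  0.1712·V_1 - 0.1·V_3 = 1
  1.01·V_3 - 0.1·V_1 = 13.64
Determinant D = (0.1712)(1.01) - (-0.1)(-0.1) = 0.1629
V_1 = [(1)(1.01) - (-0.1)(13.64)]/D = 14.57 V
V_3 = [(0.1712)(13.64) - (1)(-0.1)]/D = 14.94 V
The requested potential is V_3 = 14.94 V.

Final answer: V_3 = 14.94 V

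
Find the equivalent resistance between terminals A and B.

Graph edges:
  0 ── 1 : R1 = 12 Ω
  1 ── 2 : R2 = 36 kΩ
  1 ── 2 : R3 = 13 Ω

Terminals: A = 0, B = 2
Reduce the network between node 0 (A) and node 2 (B) by series/parallel combination:
  Rp1 = R2 ‖ R3 (parallel, both between nodes 1 and 2) = 1/(1/36000 + 1/13) = 13 Ω
  Rs1 = R1 + Rp1 (series, joined only at node 1) = 12 + 13 = 25 Ω
R_eq = 25 Ω

Final answer: 25 Ω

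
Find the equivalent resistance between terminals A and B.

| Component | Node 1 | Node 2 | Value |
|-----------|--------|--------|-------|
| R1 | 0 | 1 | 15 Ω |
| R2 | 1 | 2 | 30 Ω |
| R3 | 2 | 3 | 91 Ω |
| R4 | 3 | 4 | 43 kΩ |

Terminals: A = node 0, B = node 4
Reduce the network between node 0 (A) and node 4 (B) by series/parallel combination:
  Rs1 = R1 + R2 (series, joined only at node 1) = 15 + 30 = 45 Ω
  Rs2 = R3 + Rs1 (series, joined only at node 2) = 91 + 45 = 136 Ω
  Rs3 = R4 + Rs2 (series, joined only at node 3) = 43000 + 136 = 43140 Ω
R_eq = 43.14 kΩ

Final answer: 43.14 kΩ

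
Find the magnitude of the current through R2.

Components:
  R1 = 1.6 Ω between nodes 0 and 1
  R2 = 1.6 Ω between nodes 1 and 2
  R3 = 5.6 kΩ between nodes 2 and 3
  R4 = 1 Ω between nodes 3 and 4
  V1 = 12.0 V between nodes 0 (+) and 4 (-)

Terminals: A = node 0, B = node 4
Nodal analysis, taking node 4 as the 0 V reference.
Source V1 fixes V_0 = 12 V.
KCL at each unknown node (sum of currents leaving = 0; resistances in Ω):
  Node 1: (V_1 - 12)/1.6 + (V_1 - V_2)/1.6 = 0
  Node 2: (V_2 - V_1)/1.6 + (V_2 - V_3)/5600 = 0
  Node 3: (V_3 - V_2)/5600 + (V_3 - 0)/1 = 0
Collecting terms (coefficients in siemens):
  1.25·V_1 - 0.625·V_2 = 7.5
  0.6252·V_2 - 0.625·V_1 - 0.0001786·V_3 = 0
  1·V_3 - 0.0001786·V_2 = 0
Solving these 3 simultaneous equations (Gaussian elimination) gives:
  V_1 = 12 V, V_2 = 11.99 V, V_3 = 0.002141 V
I_R2 = (V_1 - V_2)/R2 = (12 - 11.99)/1.6 = 0.002141 A
|I_R2| = 0.002141 A

Final answer: |I_R2| = 0.002141 A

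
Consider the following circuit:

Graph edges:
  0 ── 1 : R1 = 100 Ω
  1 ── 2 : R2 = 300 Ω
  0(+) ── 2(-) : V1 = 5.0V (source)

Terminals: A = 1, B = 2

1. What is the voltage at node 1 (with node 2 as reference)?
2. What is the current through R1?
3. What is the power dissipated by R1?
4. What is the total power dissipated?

Nodal analysis, taking node 2 as the 0 V reference.
Source V1 fixes V_0 = 5 V.
KCL at each unknown node (sum of currents leaving = 0; resistances in Ω):
  Node 1: (V_1 - 5)/100 + (V_1 - 0)/300 = 0
Collecting terms: 0.01333 × V_1 = 0.05  =>  V_1 = 3.75 V
Part 1:
  Read off the nodal solution: V_1 = 3.75 V
Part 2:
  I_R1 = (V_0 - V_1)/R1 = (5 - 3.75)/100 = 0.0125 A
  Magnitude: I_R1 = 0.0125 A
Part 3:
  I_R1 = (V_0 - V_1)/R1 = (5 - 3.75)/100 = 0.0125 A
  P_R1 = I_R1² × R1 = (0.0125)² × 100 = 0.01562 W
Part 4:
  Power in each resistor, P = (ΔV)²/R:
    P_R1 = (5 - 3.75)²/100 = 0.01562 W
    P_R2 = (3.75 - 0)²/300 = 0.04688 W
  P_total = P_R1 + P_R2 = 0.0625 W

Final answers:
1. V_1 = 3.75 V
2. I_R1 = 0.0125 A
3. P_R1 = 0.01562 W
4. P_total = 0.0625 W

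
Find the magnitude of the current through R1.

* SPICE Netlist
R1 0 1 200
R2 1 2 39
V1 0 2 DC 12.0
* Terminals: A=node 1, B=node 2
Nodal analysis, taking node 2 as the 0 V reference.
Source V1 fixes V_0 = 12 V.
KCL at each unknown node (sum of currents leaving = 0; resistances in Ω):
  Node 1: (V_1 - 12)/200 + (V_1 - 0)/39 = 0
Collecting terms: 0.03064 × V_1 = 0.06  =>  V_1 = 1.958 V
I_R1 = (V_0 - V_1)/R1 = (12 - 1.958)/200 = 0.05021 A
|I_R1| = 0.05021 A

Final answer: |I_R1| = 0.05021 A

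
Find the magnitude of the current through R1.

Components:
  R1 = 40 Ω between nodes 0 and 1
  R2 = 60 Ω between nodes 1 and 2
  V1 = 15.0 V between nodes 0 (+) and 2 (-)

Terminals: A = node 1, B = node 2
Nodal analysis, taking node 2 as the 0 V reference.
Source V1 fixes V_0 = 15 V.
KCL at each unknown node (sum of currents leaving = 0; resistances in Ω):
  Node 1: (V_1 - 15)/40 + (V_1 - 0)/60 = 0
Collecting terms: 0.04167 × V_1 = 0.375  =>  V_1 = 9 V
I_R1 = (V_0 - V_1)/R1 = (15 - 9)/40 = 0.15 A
|I_R1| = 0.15 A

Final answer: |I_R1| = 0.15 A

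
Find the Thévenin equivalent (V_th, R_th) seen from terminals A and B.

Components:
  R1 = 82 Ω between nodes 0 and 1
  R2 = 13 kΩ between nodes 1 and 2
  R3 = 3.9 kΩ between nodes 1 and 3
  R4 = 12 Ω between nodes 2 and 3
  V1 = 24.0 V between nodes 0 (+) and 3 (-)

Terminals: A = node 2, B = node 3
Step 1 — V_th is the open-circuit voltage V_A - V_B (nothing connected across the terminals).
Nodal analysis, taking node 3 as the 0 V reference.
Source V1 fixes V_0 = 24 V.
KCL at each unknown node (sum of currents leaving = 0; resistances in Ω):
  Node 1: (V_1 - 24)/82 + (V_1 - V_2)/13000 + (V_1 - 0)/3900 = 0
  Node 2: (V_2 - V_1)/13000 + (V_2 - 0)/12 = 0
Collecting terms (coefficients in siemens):
  0.01253·V_1 - 0.00007692·V_2 = 0.2927
  0.08341·V_2 - 0.00007692·V_1 = 0
Determinant D = (0.01253)(0.08341) - (-0.00007692)(-0.00007692) = 0.001045
V_1 = [(0.2927)(0.08341) - (-0.00007692)(0)]/D = 23.36 V
V_2 = [(0.01253)(0) - (0.2927)(-0.00007692)]/D = 0.02154 V
V_th = V_2 - V_3 = 0.02154 - 0 = 0.02154 V
Step 2 — R_th: zero the source — replace V1 by a short circuit (node 3 merges into node 0) — and find the resistance seen between A (node 2) and B (node 0).
Reduce the network between node 2 (A) and node 0 (B) by series/parallel combination:
  Rp1 = R1 ‖ R3 (parallel, both between nodes 0 and 1) = 1/(1/82 + 1/3900) = 80.31 Ω
  Rs1 = R2 + Rp1 (series, joined only at node 1) = 13000 + 80.31 = 13080 Ω
  Rp2 = R4 ‖ Rs1 (parallel, both between nodes 0 and 2) = 1/(1/12 + 1/13080) = 11.99 Ω
R_th = 11.99 Ω

Final answer: V_th = 0.02154 V, R_th = 11.99 Ω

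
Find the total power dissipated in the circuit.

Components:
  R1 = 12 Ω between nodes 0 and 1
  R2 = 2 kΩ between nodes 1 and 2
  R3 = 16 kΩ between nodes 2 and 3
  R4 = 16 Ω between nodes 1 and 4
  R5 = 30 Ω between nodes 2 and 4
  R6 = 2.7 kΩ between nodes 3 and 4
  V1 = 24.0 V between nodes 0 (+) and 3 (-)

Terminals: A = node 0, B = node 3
Nodal analysis, taking node 3 as the 0 V reference.
Source V1 fixes V_0 = 24 V.
KCL at each unknown node (sum of currents leaving = 0; resistances in Ω):
  Node 1: (V_1 - 24)/12 + (V_1 - V_2)/2000 + (V_1 - V_4)/16 = 0
  Node 2: (V_2 - V_1)/2000 + (V_2 - 0)/16000 + (V_2 - V_4)/30 = 0
  Node 4: (V_4 - V_1)/16 + (V_4 - V_2)/30 + (V_4 - 0)/2700 = 0
Collecting terms (coefficients in siemens):
  0.1463·V_1 - 0.0005·V_2 - 0.0625·V_4 = 2
  0.0339·V_2 - 0.0005·V_1 - 0.03333·V_4 = 0
  0.0962·V_4 - 0.0625·V_1 - 0.03333·V_2 = 0
Solving these 3 simultaneous equations (Gaussian elimination) gives:
  V_1 = 23.88 V, V_2 = 23.67 V, V_4 = 23.71 V
Power in each resistor, P = (ΔV)²/R:
  P_R1 = (24 - 23.88)²/12 = 0.001264 W
  P_R2 = (23.88 - 23.67)²/2000 = 0.00002079 W
  P_R3 = (23.67 - 0)²/16000 = 0.03503 W
  P_R4 = (23.88 - 23.71)²/16 = 0.001652 W
  P_R5 = (23.67 - 23.71)²/30 = 0.00005693 W
  P_R6 = (0 - 23.71)²/2700 = 0.2083 W
P_total = P_R1 + P_R2 + P_R3 + P_R4 + P_R5 + P_R6 = 0.2463 W

Final answer: 0.2463 W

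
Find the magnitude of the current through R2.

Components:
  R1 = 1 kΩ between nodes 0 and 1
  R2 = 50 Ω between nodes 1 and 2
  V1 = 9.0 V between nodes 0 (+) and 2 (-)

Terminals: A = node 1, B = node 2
Nodal analysis, taking node 2 as the 0 V reference.
Source V1 fixes V_0 = 9 V.
KCL at each unknown node (sum of currents leaving = 0; resistances in Ω):
  Node 1: (V_1 - 9)/1000 + (V_1 - 0)/50 = 0
Collecting terms: 0.021 × V_1 = 0.009  =>  V_1 = 0.4286 V
I_R2 = (V_1 - V_2)/R2 = (0.4286 - 0)/50 = 0.008571 A
|I_R2| = 0.008571 A

Final answer: |I_R2| = 0.008571 A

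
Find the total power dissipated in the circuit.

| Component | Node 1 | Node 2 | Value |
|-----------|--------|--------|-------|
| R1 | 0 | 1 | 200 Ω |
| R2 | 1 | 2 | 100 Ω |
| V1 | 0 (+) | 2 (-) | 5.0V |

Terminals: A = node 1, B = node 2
Nodal analysis, taking node 2 as the 0 V reference.
Source V1 fixes V_0 = 5 V.
KCL at each unknown node (sum of currents leaving = 0; resistances in Ω):
  Node 1: (V_1 - 5)/200 + (V_1 - 0)/100 = 0
Collecting terms: 0.015 × V_1 = 0.025  =>  V_1 = 1.667 V
Power in each resistor, P = (ΔV)²/R:
  P_R1 = (5 - 1.667)²/200 = 0.05556 W
  P_R2 = (1.667 - 0)²/100 = 0.02778 W
P_total = P_R1 + P_R2 = 0.08333 W

Final answer: 0.08333 W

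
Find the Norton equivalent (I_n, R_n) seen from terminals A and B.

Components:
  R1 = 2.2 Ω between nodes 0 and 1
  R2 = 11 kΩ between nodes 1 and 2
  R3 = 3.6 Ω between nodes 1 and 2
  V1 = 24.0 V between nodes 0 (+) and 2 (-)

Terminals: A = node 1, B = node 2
Find the Thévenin equivalent first; then I_n = V_th/R_th and R_n = R_th.
Step 1 — V_th is the open-circuit voltage V_A - V_B (nothing connected across the terminals).
Nodal analysis, taking node 2 as the 0 V reference.
Source V1 fixes V_0 = 24 V.
KCL at each unknown node (sum of currents leaving = 0; resistances in Ω):
  Node 1: (V_1 - 24)/2.2 + (V_1 - 0)/11000 + (V_1 - 0)/3.6 = 0
Collecting terms: 0.7324 × V_1 = 10.91  =>  V_1 = 14.89 V
V_th = V_1 - V_2 = 14.89 - 0 = 14.89 V
Step 2 — R_th: zero the source — replace V1 by a short circuit (node 2 merges into node 0) — and find the resistance seen between A (node 1) and B (node 0).
Reduce the network between node 1 (A) and node 0 (B) by series/parallel combination:
  Rp1 = R1 ‖ R2 ‖ R3 (parallel, all between nodes 0 and 1) = 1/(1/2.2 + 1/11000 + 1/3.6) = 1.365 Ω
R_th = 1.365 Ω
I_n = V_th/R_th = 14.89/1.365 = 10.91 A, and R_n = R_th = 1.365 Ω

Final answer: I_n = 10.91 A, R_n = 1.365 Ω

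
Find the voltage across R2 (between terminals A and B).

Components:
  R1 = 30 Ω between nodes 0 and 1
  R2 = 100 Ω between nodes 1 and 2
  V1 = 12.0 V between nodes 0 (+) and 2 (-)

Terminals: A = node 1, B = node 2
R1 and R2 are in series across V1 (node 0 → node 1 → node 2), and the output A–B is taken across R2, so this is a voltage divider.
Series current: I = V1/(R1 + R2) = 12/(30 + 100) = 12/130 = 0.09231 A
V_R2 = I × R2 = V1 × R2/(R1 + R2) = 12 × 100/130 = 9.231 V

Final answer: 9.231 V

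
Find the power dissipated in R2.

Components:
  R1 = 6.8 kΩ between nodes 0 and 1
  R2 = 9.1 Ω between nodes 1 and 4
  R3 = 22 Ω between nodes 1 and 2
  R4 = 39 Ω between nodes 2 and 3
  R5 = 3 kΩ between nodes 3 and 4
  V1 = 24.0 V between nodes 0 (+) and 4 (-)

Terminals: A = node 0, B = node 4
Nodal analysis, taking node 4 as the 0 V reference.
Source V1 fixes V_0 = 24 V.
KCL at each unknown node (sum of currents leaving = 0; resistances in Ω):
  Node 1: (V_1 - 24)/6800 + (V_1 - 0)/9.1 + (V_1 - V_2)/22 = 0
  Node 2: (V_2 - V_1)/22 + (V_2 - V_3)/39 = 0
  Node 3: (V_3 - V_2)/39 + (V_3 - 0)/3000 = 0
Collecting terms (coefficients in siemens):
  0.1555·V_1 - 0.04545·V_2 = 0.003529
  0.0711·V_2 - 0.04545·V_1 - 0.02564·V_3 = 0
  0.02597·V_3 - 0.02564·V_2 = 0
Solving these 3 simultaneous equations (Gaussian elimination) gives:
  V_1 = 0.03198 V, V_2 = 0.03175 V, V_3 = 0.03134 V
I_R2 = (V_1 - V_4)/R2 = (0.03198 - 0)/9.1 = 0.003514 A
P_R2 = I_R2² × R2 = (0.003514)² × 9.1 = 0.0001124 W

Final answer: 0.0001124 W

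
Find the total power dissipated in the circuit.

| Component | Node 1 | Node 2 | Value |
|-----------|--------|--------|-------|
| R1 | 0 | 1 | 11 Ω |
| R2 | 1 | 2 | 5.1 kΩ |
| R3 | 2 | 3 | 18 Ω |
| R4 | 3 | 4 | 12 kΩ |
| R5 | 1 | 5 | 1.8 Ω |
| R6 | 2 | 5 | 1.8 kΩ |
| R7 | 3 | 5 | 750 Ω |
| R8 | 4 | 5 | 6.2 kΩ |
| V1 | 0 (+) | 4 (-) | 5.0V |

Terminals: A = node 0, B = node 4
Nodal analysis, taking node 4 as the 0 V reference.
Source V1 fixes V_0 = 5 V.
KCL at each unknown node (sum of currents leaving = 0; resistances in Ω):
  Node 1: (V_1 - 5)/11 + (V_1 - V_2)/5100 + (V_1 - V_5)/1.8 = 0
  Node 2: (V_2 - V_1)/5100 + (V_2 - V_3)/18 + (V_2 - V_5)/1800 = 0
  Node 3: (V_3 - V_2)/18 + (V_3 - 0)/12000 + (V_3 - V_5)/750 = 0
  Node 5: (V_5 - V_1)/1.8 + (V_5 - V_2)/1800 + (V_5 - V_3)/750 + (V_5 - 0)/6200 = 0
Collecting terms (coefficients in siemens):
  0.6467·V_1 - 0.0001961·V_2 - 0.5556·V_5 = 0.4545
  0.05631·V_2 - 0.0001961·V_1 - 0.05556·V_3 - 0.0005556·V_5 = 0
  0.05697·V_3 - 0.05556·V_2 - 0.001333·V_5 = 0
  0.5576·V_5 - 0.5556·V_1 - 0.0005556·V_2 - 0.001333·V_3 = 0
Solving these 4 simultaneous equations (Gaussian elimination) gives:
  V_1 = 4.987 V, V_2 = 4.795 V, V_3 = 4.792 V, V_5 = 4.985 V
Power in each resistor, P = (ΔV)²/R:
  P_R1 = (5 - 4.987)²/11 = 0.00001593 W
  P_R2 = (4.987 - 4.795)²/5100 = 0.000007213 W
  P_R3 = (4.795 - 4.792)²/18 = 0.0000003681 W
  P_R4 = (4.792 - 0)²/12000 = 0.001914 W
  P_R5 = (4.987 - 4.985)²/1.8 = 0.000002446 W
  P_R6 = (4.795 - 4.985)²/1800 = 0.00001999 W
  P_R7 = (4.792 - 4.985)²/750 = 0.00004929 W
  P_R8 = (0 - 4.985)²/6200 = 0.004008 W
P_total = P_R1 + P_R2 + P_R3 + P_R4 + P_R5 + P_R6 + P_R7 + P_R8 = 0.006017 W

Final answer: 0.006017 W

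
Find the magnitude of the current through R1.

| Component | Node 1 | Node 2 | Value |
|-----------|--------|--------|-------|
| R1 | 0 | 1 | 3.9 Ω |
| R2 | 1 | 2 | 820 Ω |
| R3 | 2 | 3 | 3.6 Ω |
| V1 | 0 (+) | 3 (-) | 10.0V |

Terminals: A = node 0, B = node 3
Nodal analysis, taking node 3 as the 0 V reference.
Source V1 fixes V_0 = 10 V.
KCL at each unknown node (sum of currents leaving = 0; resistances in Ω):
  Node 1: (V_1 - 10)/3.9 + (V_1 - V_2)/820 = 0
  Node 2: (V_2 - V_1)/820 + (V_2 - 0)/3.6 = 0
Collecting terms (coefficients in siemens):
  0.2576·V_1 - 0.00122·V_2 = 2.564
  0.279·V_2 - 0.00122·V_1 = 0
Determinant D = (0.2576)(0.279) - (-0.00122)(-0.00122) = 0.07188
V_1 = [(2.564)(0.279) - (-0.00122)(0)]/D = 9.953 V
V_2 = [(0.2576)(0) - (2.564)(-0.00122)]/D = 0.0435 V
I_R1 = (V_0 - V_1)/R1 = (10 - 9.953)/3.9 = 0.01208 A
|I_R1| = 0.01208 A

Final answer: |I_R1| = 0.01208 A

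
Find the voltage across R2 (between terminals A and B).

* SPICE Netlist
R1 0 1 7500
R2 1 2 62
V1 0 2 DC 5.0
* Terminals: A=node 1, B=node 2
R1 and R2 are in series across V1 (node 0 → node 1 → node 2), and the output A–B is taken across R2, so this is a voltage divider.
Series current: I = V1/(R1 + R2) = 5/(7500 + 62) = 5/7562 = 0.0006612 A
V_R2 = I × R2 = V1 × R2/(R1 + R2) = 5 × 62/7562 = 0.04099 V

Final answer: 0.04099 V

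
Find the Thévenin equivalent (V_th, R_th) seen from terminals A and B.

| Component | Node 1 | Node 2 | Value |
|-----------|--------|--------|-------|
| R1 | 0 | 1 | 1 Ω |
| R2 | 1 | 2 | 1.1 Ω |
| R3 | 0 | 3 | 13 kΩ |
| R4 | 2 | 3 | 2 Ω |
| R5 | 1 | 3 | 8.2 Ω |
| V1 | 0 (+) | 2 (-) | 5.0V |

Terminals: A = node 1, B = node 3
Step 1 — V_th is the open-circuit voltage V_A - V_B (nothing connected across the terminals).
Nodal analysis, taking node 2 as the 0 V reference.
Source V1 fixes V_0 = 5 V.
KCL at each unknown node (sum of currents leaving = 0; resistances in Ω):
  Node 1: (V_1 - 5)/1 + (V_1 - 0)/1.1 + (V_1 - V_3)/8.2 = 0
  Node 3: (V_3 - 5)/13000 + (V_3 - 0)/2 + (V_3 - V_1)/8.2 = 0
Collecting terms (coefficients in siemens):
  2.031·V_1 - 0.122·V_3 = 5
  0.622·V_3 - 0.122·V_1 = 0.0003846
Determinant D = (2.031)(0.622) - (-0.122)(-0.122) = 1.248
V_1 = [(5)(0.622) - (-0.122)(0.0003846)]/D = 2.491 V
V_3 = [(2.031)(0.0003846) - (5)(-0.122)]/D = 0.489 V
V_th = V_1 - V_3 = 2.491 - 0.489 = 2.002 V
Step 2 — R_th: zero the source — replace V1 by a short circuit (node 2 merges into node 0) — and find the resistance seen between A (node 1) and B (node 3).
Reduce the network between node 1 (A) and node 3 (B) by series/parallel combination:
  Rp1 = R1 ‖ R2 (parallel, both between nodes 0 and 1) = 1/(1/1 + 1/1.1) = 0.5238 Ω
  Rp2 = R3 ‖ R4 (parallel, both between nodes 0 and 3) = 1/(1/13000 + 1/2) = 2 Ω
  Rs1 = Rp1 + Rp2 (series, joined only at node 0) = 0.5238 + 2 = 2.524 Ω
  Rp3 = R5 ‖ Rs1 (parallel, both between nodes 1 and 3) = 1/(1/8.2 + 1/2.524) = 1.93 Ω
R_th = 1.93 Ω

Final answer: V_th = 2.002 V, R_th = 1.93 Ω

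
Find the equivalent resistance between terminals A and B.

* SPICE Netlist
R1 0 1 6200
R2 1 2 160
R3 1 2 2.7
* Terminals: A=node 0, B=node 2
Reduce the network between node 0 (A) and node 2 (B) by series/parallel combination:
  Rp1 = R2 ‖ R3 (parallel, both between nodes 1 and 2) = 1/(1/160 + 1/2.7) = 2.655 Ω
  Rs1 = R1 + Rp1 (series, joined only at node 1) = 6200 + 2.655 = 6203 Ω
R_eq = 6.203 kΩ

Final answer: 6.203 kΩ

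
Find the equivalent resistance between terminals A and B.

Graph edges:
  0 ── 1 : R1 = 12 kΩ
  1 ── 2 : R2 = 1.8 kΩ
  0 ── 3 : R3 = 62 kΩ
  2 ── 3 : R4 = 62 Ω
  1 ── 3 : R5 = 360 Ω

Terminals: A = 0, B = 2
The network is not a plain series/parallel combination. Inject a 1 A test current into terminal A (node 0) and return it from terminal B (node 2); then R_eq = V_A / (1 A).
Nodal analysis, taking node 2 as the 0 V reference.
Current source I_test pushes 1 A into node 0 and draws it out of node 2.
KCL at each unknown node (sum of currents leaving = 0; resistances in Ω):
  Node 0: (V_0 - V_1)/12000 + (V_0 - V_3)/62000 - 1 = 0
  Node 1: (V_1 - V_0)/12000 + (V_1 - 0)/1800 + (V_1 - V_3)/360 = 0
  Node 3: (V_3 - V_0)/62000 + (V_3 - V_1)/360 + (V_3 - 0)/62 = 0
Collecting terms (coefficients in siemens):
  0.00009946·V_0 - 0.00008333·V_1 - 0.00001613·V_3 = 1
  0.003417·V_1 - 0.00008333·V_0 - 0.002778·V_3 = 0
  0.01892·V_3 - 0.00001613·V_0 - 0.002778·V_1 = 0
Solving these 3 simultaneous equations (Gaussian elimination) gives:
  V_0 = 10310 V, V_1 = 293.6 V, V_3 = 51.89 V
R_eq = V_0 / 1 A = 10310 Ω = 10.31 kΩ

Final answer: 10.31 kΩ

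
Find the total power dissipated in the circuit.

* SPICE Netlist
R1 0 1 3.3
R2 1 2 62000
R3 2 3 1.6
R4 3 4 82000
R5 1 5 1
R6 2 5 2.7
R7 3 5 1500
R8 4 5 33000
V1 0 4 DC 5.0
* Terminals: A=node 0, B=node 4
Nodal analysis, taking node 4 as the 0 V reference.
Source V1 fixes V_0 = 5 V.
KCL at each unknown node (sum of currents leaving = 0; resistances in Ω):
  Node 1: (V_1 - 5)/3.3 + (V_1 - V_2)/62000 + (V_1 - V_5)/1 = 0
  Node 2: (V_2 - V_1)/62000 + (V_2 - V_3)/1.6 + (V_2 - V_5)/2.7 = 0
  Node 3: (V_3 - V_2)/1.6 + (V_3 - 0)/82000 + (V_3 - V_5)/1500 = 0
  Node 5: (V_5 - V_1)/1 + (V_5 - V_2)/2.7 + (V_5 - V_3)/1500 + (V_5 - 0)/33000 = 0
Collecting terms (coefficients in siemens):
  1.303·V_1 - 0.00001613·V_2 - 1·V_5 = 1.515
  0.9954·V_2 - 0.00001613·V_1 - 0.625·V_3 - 0.3704·V_5 = 0
  0.6257·V_3 - 0.625·V_2 - 0.0006667·V_5 = 0
  1.371·V_5 - 1·V_1 - 0.3704·V_2 - 0.0006667·V_3 = 0
Solving these 4 simultaneous equations (Gaussian elimination) gives:
  V_1 = 4.999 V, V_2 = 4.999 V, V_3 = 4.999 V, V_5 = 4.999 V
Power in each resistor, P = (ΔV)²/R:
  P_R1 = (5 - 4.999)²/3.3 = 0.0000001489 W
  P_R2 = (4.999 - 4.999)²/62000 = 0.000000000002287 W
  P_R3 = (4.999 - 4.999)²/1.6 = 0.000000005912 W
  P_R4 = (4.999 - 0)²/82000 = 0.0003047 W
  P_R5 = (4.999 - 4.999)²/1 = 0.00000004513 W
  P_R6 = (4.999 - 4.999)²/2.7 = 0.000000009975 W
  P_R7 = (4.999 - 4.999)²/1500 = 0.00000000004554 W
  P_R8 = (0 - 4.999)²/33000 = 0.0007573 W
P_total = P_R1 + P_R2 + P_R3 + P_R4 + P_R5 + P_R6 + P_R7 + P_R8 = 0.001062 W

Final answer: 0.001062 W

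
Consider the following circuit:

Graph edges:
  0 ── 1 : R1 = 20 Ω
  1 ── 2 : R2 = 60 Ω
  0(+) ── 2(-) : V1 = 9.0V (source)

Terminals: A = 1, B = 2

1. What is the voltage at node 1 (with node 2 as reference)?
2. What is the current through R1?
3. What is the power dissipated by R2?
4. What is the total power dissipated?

Nodal analysis, taking node 2 as the 0 V reference.
Source V1 fixes V_0 = 9 V.
KCL at each unknown node (sum of currents leaving = 0; resistances in Ω):
  Node 1: (V_1 - 9)/20 + (V_1 - 0)/60 = 0
Collecting terms: 0.06667 × V_1 = 0.45  =>  V_1 = 6.75 V
Part 1:
  Read off the nodal solution: V_1 = 6.75 V
Part 2:
  I_R1 = (V_0 - V_1)/R1 = (9 - 6.75)/20 = 0.1125 A
  Magnitude: I_R1 = 0.1125 A
Part 3:
  I_R2 = (V_1 - V_2)/R2 = (6.75 - 0)/60 = 0.1125 A
  P_R2 = I_R2² × R2 = (0.1125)² × 60 = 0.7594 W
Part 4:
  Power in each resistor, P = (ΔV)²/R:
    P_R1 = (9 - 6.75)²/20 = 0.2531 W
    P_R2 = (6.75 - 0)²/60 = 0.7594 W
  P_total = P_R1 + P_R2 = 1.012 W

Final answers:
1. V_1 = 6.75 V
2. I_R1 = 0.1125 A
3. P_R2 = 0.7594 W
4. P_total = 1.012 W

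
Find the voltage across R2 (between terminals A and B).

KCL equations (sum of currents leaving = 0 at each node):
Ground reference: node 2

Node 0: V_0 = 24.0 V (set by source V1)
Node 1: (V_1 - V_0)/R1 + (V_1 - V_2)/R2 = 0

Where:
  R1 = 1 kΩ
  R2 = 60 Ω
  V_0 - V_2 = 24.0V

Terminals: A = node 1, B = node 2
R1 and R2 are in series across V1 (node 0 → node 1 → node 2), and the output A–B is taken across R2, so this is a voltage divider.
Series current: I = V1/(R1 + R2) = 24/(1000 + 60) = 24/1060 = 0.02264 A
V_R2 = I × R2 = V1 × R2/(R1 + R2) = 24 × 60/1060 = 1.358 V

Final answer: 1.358 V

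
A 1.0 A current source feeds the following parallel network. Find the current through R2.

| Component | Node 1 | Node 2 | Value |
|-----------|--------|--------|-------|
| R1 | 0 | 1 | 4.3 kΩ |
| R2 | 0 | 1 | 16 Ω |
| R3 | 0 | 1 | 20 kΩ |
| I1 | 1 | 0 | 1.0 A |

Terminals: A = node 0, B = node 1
All resistors sit directly between nodes 0 and 1, so they are in parallel and share one voltage V; the full source current 1 A splits among them.
1/R_par = 1/4300 + 1/16 + 1/20000 = 0.06278 S  =>  R_par = 15.93 Ω
V = I × R_par = 1 × 15.93 = 15.93 V
I_R2 = V/R2 = 15.93/16 = 0.9955 A

Final answer: 0.9955 A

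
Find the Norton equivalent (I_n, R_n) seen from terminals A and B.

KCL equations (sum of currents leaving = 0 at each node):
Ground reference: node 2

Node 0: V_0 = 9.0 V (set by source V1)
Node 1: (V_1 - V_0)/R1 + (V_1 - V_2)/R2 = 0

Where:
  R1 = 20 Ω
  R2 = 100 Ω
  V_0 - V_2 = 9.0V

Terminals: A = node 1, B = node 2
Find the Thévenin equivalent first; then I_n = V_th/R_th and R_n = R_th.
Step 1 — V_th is the open-circuit voltage V_A - V_B (nothing connected across the terminals).
Nodal analysis, taking node 2 as the 0 V reference.
Source V1 fixes V_0 = 9 V.
KCL at each unknown node (sum of currents leaving = 0; resistances in Ω):
  Node 1: (V_1 - 9)/20 + (V_1 - 0)/100 = 0
Collecting terms: 0.06 × V_1 = 0.45  =>  V_1 = 7.5 V
V_th = V_1 - V_2 = 7.5 - 0 = 7.5 V
Step 2 — R_th: zero the source — replace V1 by a short circuit (node 2 merges into node 0) — and find the resistance seen between A (node 1) and B (node 0).
Reduce the network between node 1 (A) and node 0 (B) by series/parallel combination:
  Rp1 = R1 ‖ R2 (parallel, both between nodes 0 and 1) = 1/(1/20 + 1/100) = 16.67 Ω
R_th = 16.67 Ω
I_n = V_th/R_th = 7.5/16.67 = 0.45 A, and R_n = R_th = 16.67 Ω

Final answer: I_n = 0.45 A, R_n = 16.67 Ω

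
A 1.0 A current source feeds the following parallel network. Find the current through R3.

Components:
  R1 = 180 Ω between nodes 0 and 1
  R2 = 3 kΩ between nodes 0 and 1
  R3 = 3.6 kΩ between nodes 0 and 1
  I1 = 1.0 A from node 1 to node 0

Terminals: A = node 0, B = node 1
All resistors sit directly between nodes 0 and 1, so they are in parallel and share one voltage V; the full source current 1 A splits among them.
1/R_par = 1/180 + 1/3000 + 1/3600 = 0.006167 S  =>  R_par = 162.2 Ω
V = I × R_par = 1 × 162.2 = 162.2 V
I_R3 = V/R3 = 162.2/3600 = 0.04505 A

Final answer: 0.04505 A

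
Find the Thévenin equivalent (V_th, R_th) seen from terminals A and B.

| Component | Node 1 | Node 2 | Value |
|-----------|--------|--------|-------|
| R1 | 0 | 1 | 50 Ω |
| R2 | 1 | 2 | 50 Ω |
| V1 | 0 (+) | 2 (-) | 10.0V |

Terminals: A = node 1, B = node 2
Step 1 — V_th is the open-circuit voltage V_A - V_B (nothing connected across the terminals).
Nodal analysis, taking node 2 as the 0 V reference.
Source V1 fixes V_0 = 10 V.
KCL at each unknown node (sum of currents leaving = 0; resistances in Ω):
  Node 1: (V_1 - 10)/50 + (V_1 - 0)/50 = 0
Collecting terms: 0.04 × V_1 = 0.2  =>  V_1 = 5 V
V_th = V_1 - V_2 = 5 - 0 = 5 V
Step 2 — R_th: zero the source — replace V1 by a short circuit (node 2 merges into node 0) — and find the resistance seen between A (node 1) and B (node 0).
Reduce the network between node 1 (A) and node 0 (B) by series/parallel combination:
  Rp1 = R1 ‖ R2 (parallel, both between nodes 0 and 1) = 1/(1/50 + 1/50) = 25 Ω
R_th = 25 Ω

Final answer: V_th = 5 V, R_th = 25 Ω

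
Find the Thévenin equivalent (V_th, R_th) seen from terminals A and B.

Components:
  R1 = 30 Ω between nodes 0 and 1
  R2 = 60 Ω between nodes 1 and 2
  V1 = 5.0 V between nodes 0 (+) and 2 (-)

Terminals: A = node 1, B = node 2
Step 1 — V_th is the open-circuit voltage V_A - V_B (nothing connected across the terminals).
Nodal analysis, taking node 2 as the 0 V reference.
Source V1 fixes V_0 = 5 V.
KCL at each unknown node (sum of currents leaving = 0; resistances in Ω):
  Node 1: (V_1 - 5)/30 + (V_1 - 0)/60 = 0
Collecting terms: 0.05 × V_1 = 0.1667  =>  V_1 = 3.333 V
V_th = V_1 - V_2 = 3.333 - 0 = 3.333 V
Step 2 — R_th: zero the source — replace V1 by a short circuit (node 2 merges into node 0) — and find the resistance seen between A (node 1) and B (node 0).
Reduce the network between node 1 (A) and node 0 (B) by series/parallel combination:
  Rp1 = R1 ‖ R2 (parallel, both between nodes 0 and 1) = 1/(1/30 + 1/60) = 20 Ω
R_th = 20 Ω

Final answer: V_th = 3.333 V, R_th = 20 Ω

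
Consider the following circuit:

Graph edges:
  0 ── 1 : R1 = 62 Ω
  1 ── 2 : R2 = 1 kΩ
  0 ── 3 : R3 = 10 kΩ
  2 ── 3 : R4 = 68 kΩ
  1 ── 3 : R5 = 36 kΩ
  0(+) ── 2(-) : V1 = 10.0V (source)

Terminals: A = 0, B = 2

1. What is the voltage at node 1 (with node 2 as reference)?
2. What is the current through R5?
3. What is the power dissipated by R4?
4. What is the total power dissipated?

Nodal analysis, taking node 2 as the 0 V reference.
Source V1 fixes V_0 = 10 V.
KCL at each unknown node (sum of currents leaving = 0; resistances in Ω):
  Node 1: (V_1 - 10)/62 + (V_1 - 0)/1000 + (V_1 - V_3)/36000 = 0
  Node 3: (V_3 - 10)/10000 + (V_3 - 0)/68000 + (V_3 - V_1)/36000 = 0
Collecting terms (coefficients in siemens):
  0.01716·V_1 - 0.00002778·V_3 = 0.1613
  0.0001425·V_3 - 0.00002778·V_1 = 0.001
Determinant D = (0.01716)(0.0001425) - (-0.00002778)(-0.00002778) = 0.000002444
V_1 = [(0.1613)(0.0001425) - (-0.00002778)(0.001)]/D = 9.415 V
V_3 = [(0.01716)(0.001) - (0.1613)(-0.00002778)]/D = 8.854 V
Part 1:
  Read off the nodal solution: V_1 = 9.415 V
Part 2:
  I_R5 = (V_1 - V_3)/R5 = (9.415 - 8.854)/36000 = 0.00001559 A
  Magnitude: I_R5 = 0.00001559 A
Part 3:
  I_R4 = (V_2 - V_3)/R4 = (0 - 8.854)/68000 = -0.0001302 A
  P_R4 = I_R4² × R4 = (-0.0001302)² × 68000 = 0.001153 W
Part 4:
  Power in each resistor, P = (ΔV)²/R:
    P_R1 = (10 - 9.415)²/62 = 0.005514 W
    P_R2 = (9.415 - 0)²/1000 = 0.08865 W
    P_R3 = (10 - 8.854)²/10000 = 0.0001314 W
    P_R4 = (0 - 8.854)²/68000 = 0.001153 W
    P_R5 = (9.415 - 8.854)²/36000 = 0.000008754 W
  P_total = P_R1 + P_R2 + P_R3 + P_R4 + P_R5 = 0.09545 W

Final answers:
1. V_1 = 9.415 V
2. I_R5 = 1.559e-05 A
3. P_R4 = 0.001153 W
4. P_total = 0.09545 W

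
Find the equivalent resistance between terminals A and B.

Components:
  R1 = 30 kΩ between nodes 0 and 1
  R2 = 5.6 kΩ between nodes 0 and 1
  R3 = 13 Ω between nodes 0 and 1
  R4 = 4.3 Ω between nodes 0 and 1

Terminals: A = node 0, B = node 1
Reduce the network between node 0 (A) and node 1 (B) by series/parallel combination:
  Rp1 = R1 ‖ R2 ‖ R3 ‖ R4 (parallel, all between nodes 0 and 1) = 1/(1/30000 + 1/5600 + 1/13 + 1/4.3) = 3.229 Ω
R_eq = 3.229 Ω

Final answer: 3.229 Ω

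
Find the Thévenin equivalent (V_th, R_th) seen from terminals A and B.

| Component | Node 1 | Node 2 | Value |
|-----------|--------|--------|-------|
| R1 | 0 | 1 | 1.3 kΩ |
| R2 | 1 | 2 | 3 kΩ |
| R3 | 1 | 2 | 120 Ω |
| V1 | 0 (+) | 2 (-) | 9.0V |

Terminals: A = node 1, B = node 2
Step 1 — V_th is the open-circuit voltage V_A - V_B (nothing connected across the terminals).
Nodal analysis, taking node 2 as the 0 V reference.
Source V1 fixes V_0 = 9 V.
KCL at each unknown node (sum of currents leaving = 0; resistances in Ω):
  Node 1: (V_1 - 9)/1300 + (V_1 - 0)/3000 + (V_1 - 0)/120 = 0
Collecting terms: 0.009436 × V_1 = 0.006923  =>  V_1 = 0.7337 V
V_th = V_1 - V_2 = 0.7337 - 0 = 0.7337 V
Step 2 — R_th: zero the source — replace V1 by a short circuit (node 2 merges into node 0) — and find the resistance seen between A (node 1) and B (node 0).
Reduce the network between node 1 (A) and node 0 (B) by series/parallel combination:
  Rp1 = R1 ‖ R2 ‖ R3 (parallel, all between nodes 0 and 1) = 1/(1/1300 + 1/3000 + 1/120) = 106 Ω
R_th = 106 Ω

Final answer: V_th = 0.7337 V, R_th = 106 Ω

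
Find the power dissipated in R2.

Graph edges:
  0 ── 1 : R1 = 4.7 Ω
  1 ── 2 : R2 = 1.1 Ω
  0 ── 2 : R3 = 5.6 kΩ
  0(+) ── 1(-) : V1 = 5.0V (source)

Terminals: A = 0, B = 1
Nodal analysis, taking node 1 as the 0 V reference.
Source V1 fixes V_0 = 5 V.
KCL at each unknown node (sum of currents leaving = 0; resistances in Ω):
  Node 2: (V_2 - 0)/1.1 + (V_2 - 5)/5600 = 0
Collecting terms: 0.9093 × V_2 = 0.0008929  =>  V_2 = 0.0009819 V
I_R2 = (V_1 - V_2)/R2 = (0 - 0.0009819)/1.1 = -0.0008927 A
P_R2 = I_R2² × R2 = (-0.0008927)² × 1.1 = 0.0000008766 W

Final answer: 8.766e-07 W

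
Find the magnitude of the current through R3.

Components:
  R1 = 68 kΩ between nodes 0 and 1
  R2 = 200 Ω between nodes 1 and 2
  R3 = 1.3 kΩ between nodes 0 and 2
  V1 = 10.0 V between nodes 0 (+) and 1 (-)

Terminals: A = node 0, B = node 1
Nodal analysis, taking node 1 as the 0 V reference.
Source V1 fixes V_0 = 10 V.
KCL at each unknown node (sum of currents leaving = 0; resistances in Ω):
  Node 2: (V_2 - 0)/200 + (V_2 - 10)/1300 = 0
Collecting terms: 0.005769 × V_2 = 0.007692  =>  V_2 = 1.333 V
I_R3 = (V_0 - V_2)/R3 = (10 - 1.333)/1300 = 0.006667 A
|I_R3| = 0.006667 A

Final answer: |I_R3| = 0.006667 A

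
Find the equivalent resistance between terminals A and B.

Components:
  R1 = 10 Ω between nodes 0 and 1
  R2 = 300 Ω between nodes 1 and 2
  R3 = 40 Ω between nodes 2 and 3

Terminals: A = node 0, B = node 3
Reduce the network between node 0 (A) and node 3 (B) by series/parallel combination:
  Rs1 = R1 + R2 (series, joined only at node 1) = 10 + 300 = 310 Ω
  Rs2 = R3 + Rs1 (series, joined only at node 2) = 40 + 310 = 350 Ω
R_eq = 350 Ω

Final answer: 350 Ω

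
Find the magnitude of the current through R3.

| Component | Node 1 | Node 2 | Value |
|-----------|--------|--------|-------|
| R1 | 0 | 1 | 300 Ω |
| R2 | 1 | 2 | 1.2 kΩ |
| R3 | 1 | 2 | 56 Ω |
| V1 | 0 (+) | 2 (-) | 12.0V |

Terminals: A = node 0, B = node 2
Nodal analysis, taking node 2 as the 0 V reference.
Source V1 fixes V_0 = 12 V.
KCL at each unknown node (sum of currents leaving = 0; resistances in Ω):
  Node 1: (V_1 - 12)/300 + (V_1 - 0)/1200 + (V_1 - 0)/56 = 0
Collecting terms: 0.02202 × V_1 = 0.04  =>  V_1 = 1.816 V
I_R3 = (V_1 - V_2)/R3 = (1.816 - 0)/56 = 0.03243 A
|I_R3| = 0.03243 A

Final answer: |I_R3| = 0.03243 A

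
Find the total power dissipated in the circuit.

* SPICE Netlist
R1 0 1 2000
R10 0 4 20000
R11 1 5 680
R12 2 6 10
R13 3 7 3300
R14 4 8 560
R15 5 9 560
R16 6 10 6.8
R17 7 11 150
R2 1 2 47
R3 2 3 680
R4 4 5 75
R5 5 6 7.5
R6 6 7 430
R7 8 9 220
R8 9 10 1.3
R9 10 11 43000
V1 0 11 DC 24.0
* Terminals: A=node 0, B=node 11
Nodal analysis, taking node 11 as the 0 V reference.
Source V1 fixes V_0 = 24 V.
KCL at each unknown node (sum of currents leaving = 0; resistances in Ω):
  Node 1: (V_1 - 24)/2000 + (V_1 - V_2)/47 + (V_1 - V_5)/680 = 0
  Node 2: (V_2 - V_1)/47 + (V_2 - V_3)/680 + (V_2 - V_6)/10 = 0
  Node 3: (V_3 - V_2)/680 + (V_3 - V_7)/3300 = 0
  Node 4: (V_4 - V_5)/75 + (V_4 - 24)/20000 + (V_4 - V_8)/560 = 0
  Node 5: (V_5 - V_4)/75 + (V_5 - V_6)/7.5 + (V_5 - V_1)/680 + (V_5 - V_9)/560 = 0
  Node 6: (V_6 - V_5)/7.5 + (V_6 - V_7)/430 + (V_6 - V_2)/10 + (V_6 - V_10)/6.8 = 0
  Node 7: (V_7 - V_6)/430 + (V_7 - V_3)/3300 + (V_7 - 0)/150 = 0
  Node 8: (V_8 - V_9)/220 + (V_8 - V_4)/560 = 0
  Node 9: (V_9 - V_8)/220 + (V_9 - V_10)/1.3 + (V_9 - V_5)/560 = 0
  Node 10: (V_10 - V_9)/1.3 + (V_10 - 0)/43000 + (V_10 - V_6)/6.8 = 0
Collecting terms (coefficients in siemens):
  0.02325·V_1 - 0.02128·V_2 - 0.001471·V_5 = 0.012
  0.1227·V_2 - 0.02128·V_1 - 0.001471·V_3 - 0.1·V_6 = 0
  0.001774·V_3 - 0.001471·V_2 - 0.000303·V_7 = 0
  0.01517·V_4 - 0.01333·V_5 - 0.001786·V_8 = 0.0012
  0.1499·V_5 - 0.001471·V_1 - 0.01333·V_4 - 0.1333·V_6 - 0.001786·V_9 = 0
  0.3827·V_6 - 0.1·V_2 - 0.1333·V_5 - 0.002326·V_7 - 0.1471·V_10 = 0
  0.009295·V_7 - 0.000303·V_3 - 0.002326·V_6 = 0
  0.006331·V_8 - 0.001786·V_4 - 0.004545·V_9 = 0
  0.7756·V_9 - 0.001786·V_5 - 0.004545·V_8 - 0.7692·V_10 = 0
  0.9163·V_10 - 0.1471·V_6 - 0.7692·V_9 = 0
Solving these 10 simultaneous equations (Gaussian elimination) gives:
  V_1 = 5.795 V, V_2 = 5.399 V, V_3 = 4.73 V, V_4 = 5.398 V
  V_5 = 5.336 V, V_6 = 5.324 V, V_7 = 1.486 V, V_8 = 5.345 V
  V_9 = 5.324 V, V_10 = 5.324 V
Power in each resistor, P = (ΔV)²/R:
  P_R1 = (24 - 5.795)²/2000 = 0.1657 W
  P_R2 = (5.795 - 5.399)²/47 = 0.003338 W
  P_R3 = (5.399 - 4.73)²/680 = 0.0006571 W
  P_R4 = (5.398 - 5.336)²/75 = 0.00005236 W
  P_R5 = (5.336 - 5.324)²/7.5 = 0.00001668 W
  P_R6 = (5.324 - 1.486)²/430 = 0.03426 W
  P_R7 = (5.345 - 5.324)²/220 = 0.000001967 W
  P_R8 = (5.324 - 5.324)²/1.3 = 0.00000001701 W
  P_R9 = (5.324 - 0)²/43000 = 0.0006593 W
  P_R10 = (24 - 5.398)²/20000 = 0.0173 W
  P_R11 = (5.795 - 5.336)²/680 = 0.0003103 W
  P_R12 = (5.399 - 5.324)²/10 = 0.0005541 W
  P_R13 = (4.73 - 1.486)²/3300 = 0.003189 W
  P_R14 = (5.398 - 5.345)²/560 = 0.000005008 W
  P_R15 = (5.336 - 5.324)²/560 = 0.00000022 W
  P_R16 = (5.324 - 5.324)²/6.8 = 0.0000000006051 W
  P_R17 = (1.486 - 0)²/150 = 0.01473 W
P_total = P_R1 + P_R2 + P_R3 + P_R4 + P_R5 + P_R6 + P_R7 + P_R8 + P_R9 + P_R10 + P_R11 + P_R12 + P_R13 + P_R14 + P_R15 + P_R16 + P_R17 = 0.2408 W

Final answer: 0.2408 W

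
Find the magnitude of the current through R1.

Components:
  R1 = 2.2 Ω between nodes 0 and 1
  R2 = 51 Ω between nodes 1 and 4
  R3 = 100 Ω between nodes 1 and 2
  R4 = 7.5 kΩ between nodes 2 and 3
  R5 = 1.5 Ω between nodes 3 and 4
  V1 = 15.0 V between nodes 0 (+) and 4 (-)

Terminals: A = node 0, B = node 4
Nodal analysis, taking node 4 as the 0 V reference.
Source V1 fixes V_0 = 15 V.
KCL at each unknown node (sum of currents leaving = 0; resistances in Ω):
  Node 1: (V_1 - 15)/2.2 + (V_1 - 0)/51 + (V_1 - V_2)/100 = 0
  Node 2: (V_2 - V_1)/100 + (V_2 - V_3)/7500 = 0
  Node 3: (V_3 - V_2)/7500 + (V_3 - 0)/1.5 = 0
Collecting terms (coefficients in siemens):
  0.4842·V_1 - 0.01·V_2 = 6.818
  0.01013·V_2 - 0.01·V_1 - 0.0001333·V_3 = 0
  0.6668·V_3 - 0.0001333·V_2 = 0
Solving these 3 simultaneous equations (Gaussian elimination) gives:
  V_1 = 14.38 V, V_2 = 14.19 V, V_3 = 0.002837 V
I_R1 = (V_0 - V_1)/R1 = (15 - 14.38)/2.2 = 0.2838 A
|I_R1| = 0.2838 A

Final answer: |I_R1| = 0.2838 A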